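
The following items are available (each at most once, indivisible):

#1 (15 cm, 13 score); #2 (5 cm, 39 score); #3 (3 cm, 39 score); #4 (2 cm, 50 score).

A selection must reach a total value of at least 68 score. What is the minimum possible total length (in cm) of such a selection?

5

Subsets with value ≥ 68, sorted by total length:
- #3+#4: length 5, value 89
- #2+#4: length 7, value 89
- #2+#3: length 8, value 78
- #2+#3+#4: length 10, value 128
Minimum length: 5 cm.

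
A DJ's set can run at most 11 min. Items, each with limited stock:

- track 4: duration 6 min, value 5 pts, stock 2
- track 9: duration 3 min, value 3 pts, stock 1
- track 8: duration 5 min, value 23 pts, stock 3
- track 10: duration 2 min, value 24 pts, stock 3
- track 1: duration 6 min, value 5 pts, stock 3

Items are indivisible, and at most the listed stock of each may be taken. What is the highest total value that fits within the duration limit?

Best selections within duration 11 and stock limits:
- 1×track 8 + 3×track 10: duration 11, value 95
- 1×track 9 + 3×track 10: duration 9, value 75
- 3×track 10: duration 6, value 72
- 1×track 8 + 2×track 10: duration 9, value 71
Best: 95 pts.

95 pts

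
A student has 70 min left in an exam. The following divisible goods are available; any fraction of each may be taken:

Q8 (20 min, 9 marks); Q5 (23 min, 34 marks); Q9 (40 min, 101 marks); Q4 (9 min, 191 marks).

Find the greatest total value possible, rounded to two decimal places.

Take in order of value per unit:
- Q4 (191/9 per unit): all 9 → value 191, running total 191.00
- Q9 (101/40 per unit): all 40 → value 101, running total 292.00
- Q5 (34/23 per unit): 21 of 23 → value 21×34/23 = 31.0435, running total 323.04
Total 323.04.

323.04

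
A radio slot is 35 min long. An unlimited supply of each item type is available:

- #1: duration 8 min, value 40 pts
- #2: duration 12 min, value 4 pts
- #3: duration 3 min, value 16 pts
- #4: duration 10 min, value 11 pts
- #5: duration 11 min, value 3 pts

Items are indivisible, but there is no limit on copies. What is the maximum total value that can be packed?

184 pts

Best value-per-unit is #3 at 16/3; filling with it alone gives 11×16 = 176.
Optimal mix: 1×#1 + 9×#3 → duration 35, value 184.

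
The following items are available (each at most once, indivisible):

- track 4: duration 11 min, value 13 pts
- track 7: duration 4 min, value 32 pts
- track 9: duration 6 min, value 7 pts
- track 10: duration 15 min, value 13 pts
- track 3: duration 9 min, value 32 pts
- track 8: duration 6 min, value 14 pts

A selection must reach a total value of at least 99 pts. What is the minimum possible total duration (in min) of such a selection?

45

Subsets with value ≥ 99, sorted by total duration:
- track 4+track 7+track 10+track 3+track 8: duration 45, value 104
- track 4+track 7+track 9+track 10+track 3+track 8: duration 51, value 111
Minimum duration: 45 min.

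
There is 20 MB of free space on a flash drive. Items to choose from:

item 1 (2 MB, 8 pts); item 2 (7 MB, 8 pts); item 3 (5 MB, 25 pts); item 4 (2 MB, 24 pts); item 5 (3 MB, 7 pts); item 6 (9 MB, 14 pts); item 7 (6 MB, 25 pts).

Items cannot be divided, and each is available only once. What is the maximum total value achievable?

89 pts

Check high-value combinations within 20 MB:
- item 1+item 3+item 4+item 5+item 7: size 2+5+2+3+6=18, value 8+25+24+7+25=89
- item 1+item 3+item 4+item 7: size 2+5+2+6=15, value 8+25+24+25=82
- item 2+item 3+item 4+item 7: size 7+5+2+6=20, value 8+25+24+25=82
- item 3+item 4+item 5+item 7: size 5+2+3+6=16, value 25+24+7+25=81
Best: 89 pts.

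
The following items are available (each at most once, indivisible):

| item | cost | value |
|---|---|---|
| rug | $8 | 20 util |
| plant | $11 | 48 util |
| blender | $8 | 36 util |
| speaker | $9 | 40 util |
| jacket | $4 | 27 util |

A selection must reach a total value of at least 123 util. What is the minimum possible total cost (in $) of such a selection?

Subsets with value ≥ 123, sorted by total cost:
- plant+blender+speaker: cost 28, value 124
- rug+blender+speaker+jacket: cost 29, value 123
- rug+plant+blender+jacket: cost 31, value 131
- plant+blender+speaker+jacket: cost 32, value 151
Minimum cost: 28 $.

28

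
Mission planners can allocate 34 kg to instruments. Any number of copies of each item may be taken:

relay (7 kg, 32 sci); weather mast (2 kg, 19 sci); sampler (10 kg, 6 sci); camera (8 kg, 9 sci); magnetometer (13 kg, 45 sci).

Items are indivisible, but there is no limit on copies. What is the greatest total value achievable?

Best value-per-unit is weather mast at 19/2, and filling with it alone uses mass 17×2=34. No mix of the others beats 17×19 = 323.

323 sci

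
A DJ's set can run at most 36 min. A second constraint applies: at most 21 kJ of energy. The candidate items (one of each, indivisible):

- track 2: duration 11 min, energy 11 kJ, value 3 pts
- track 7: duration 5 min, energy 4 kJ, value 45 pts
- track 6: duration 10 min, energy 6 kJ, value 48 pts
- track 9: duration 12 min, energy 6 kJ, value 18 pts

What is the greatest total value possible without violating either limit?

Feasible sets respecting both limits:
- track 7+track 6+track 9: duration 27, energy 16, value 111
- track 2+track 7+track 6: duration 26, energy 21, value 96
- track 7+track 6: duration 15, energy 10, value 93
- track 2+track 7+track 9: duration 28, energy 21, value 66
Best: 111 pts.

111 pts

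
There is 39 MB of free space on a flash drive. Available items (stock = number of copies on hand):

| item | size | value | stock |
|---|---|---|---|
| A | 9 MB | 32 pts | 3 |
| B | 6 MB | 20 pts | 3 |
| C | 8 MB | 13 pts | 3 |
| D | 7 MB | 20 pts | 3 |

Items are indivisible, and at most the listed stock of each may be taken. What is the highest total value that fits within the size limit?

136 pts

Top feasible selections:
- 3×A + 2×B: size 39, value 136
- 2×A + 3×B: size 36, value 124
Best: 136 pts.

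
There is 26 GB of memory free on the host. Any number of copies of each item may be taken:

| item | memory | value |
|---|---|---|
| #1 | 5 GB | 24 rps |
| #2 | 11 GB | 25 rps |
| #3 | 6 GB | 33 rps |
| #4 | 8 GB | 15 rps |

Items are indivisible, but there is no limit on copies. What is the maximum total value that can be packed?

132 rps

Best value-per-unit is #3 at 33/6, and filling with it alone uses memory 4×6=24. No mix of the others beats 4×33 = 132.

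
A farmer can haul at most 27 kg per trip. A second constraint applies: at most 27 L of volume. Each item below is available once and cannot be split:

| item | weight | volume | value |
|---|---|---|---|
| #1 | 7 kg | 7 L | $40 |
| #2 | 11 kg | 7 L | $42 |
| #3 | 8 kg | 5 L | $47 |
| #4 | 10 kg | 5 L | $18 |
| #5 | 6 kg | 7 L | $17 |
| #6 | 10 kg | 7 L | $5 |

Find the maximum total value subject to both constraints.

Feasible sets respecting both limits:
- #1+#2+#3: weight 26, volume 19, value 129
- #2+#3+#5: weight 25, volume 19, value 106
- #1+#3+#4: weight 25, volume 17, value 105
Best: $129.

$129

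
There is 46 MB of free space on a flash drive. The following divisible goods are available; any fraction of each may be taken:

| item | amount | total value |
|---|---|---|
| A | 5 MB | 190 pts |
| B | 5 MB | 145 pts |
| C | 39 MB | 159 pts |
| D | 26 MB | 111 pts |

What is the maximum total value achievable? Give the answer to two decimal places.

Take in order of value per unit:
- A (190/5 per unit): all 5 → value 190, running total 190.00
- B (145/5 per unit): all 5 → value 145, running total 335.00
- D (111/26 per unit): all 26 → value 111, running total 446.00
- C (159/39 per unit): 10 of 39 → value 10×159/39 = 40.7692, running total 486.77
Total 486.77.

486.77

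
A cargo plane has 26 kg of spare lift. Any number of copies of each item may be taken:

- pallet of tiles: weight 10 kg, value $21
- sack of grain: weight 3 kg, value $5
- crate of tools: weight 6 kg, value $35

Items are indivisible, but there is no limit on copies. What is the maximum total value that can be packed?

Best value-per-unit is crate of tools at 35/6, and filling with it alone uses weight 4×6=24. No mix of the others beats 4×35 = 140.

$140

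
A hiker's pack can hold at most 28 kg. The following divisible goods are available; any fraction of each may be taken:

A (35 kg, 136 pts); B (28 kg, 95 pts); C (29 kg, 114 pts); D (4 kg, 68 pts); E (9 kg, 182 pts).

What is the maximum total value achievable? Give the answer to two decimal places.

308.97

Take in order of value per unit:
- E (182/9 per unit): all 9 → value 182, running total 182.00
- D (68/4 per unit): all 4 → value 68, running total 250.00
- C (114/29 per unit): 15 of 29 → value 15×114/29 = 58.9655, running total 308.97
Total 308.97.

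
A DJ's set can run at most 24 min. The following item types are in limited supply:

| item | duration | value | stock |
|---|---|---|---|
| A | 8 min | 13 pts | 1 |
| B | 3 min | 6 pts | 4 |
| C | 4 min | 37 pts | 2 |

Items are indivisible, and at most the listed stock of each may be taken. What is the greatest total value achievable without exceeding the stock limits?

Top feasible selections:
- 1×A + 2×B + 2×C: duration 22, value 99
- 4×B + 2×C: duration 20, value 98
- 1×A + 1×B + 2×C: duration 19, value 93
Best: 99 pts.

99 pts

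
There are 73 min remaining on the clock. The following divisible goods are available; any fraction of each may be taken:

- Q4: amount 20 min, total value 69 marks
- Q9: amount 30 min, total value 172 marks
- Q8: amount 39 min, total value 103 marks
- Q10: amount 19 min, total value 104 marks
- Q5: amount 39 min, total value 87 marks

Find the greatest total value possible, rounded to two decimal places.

Take in order of value per unit:
- Q9 (172/30 per unit): all 30 → value 172, running total 172.00
- Q10 (104/19 per unit): all 19 → value 104, running total 276.00
- Q4 (69/20 per unit): all 20 → value 69, running total 345.00
- Q8 (103/39 per unit): 4 of 39 → value 4×103/39 = 10.5641, running total 355.56
Total 355.56.

355.56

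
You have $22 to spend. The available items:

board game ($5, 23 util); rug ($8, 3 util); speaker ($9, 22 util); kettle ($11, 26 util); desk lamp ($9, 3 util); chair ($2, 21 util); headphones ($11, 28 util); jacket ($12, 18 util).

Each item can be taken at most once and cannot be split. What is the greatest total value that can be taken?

This is a 0/1 knapsack; check combinations near the capacity.
- board game+chair+headphones: cost 5+2+11=18, value 23+21+28=72
- speaker+chair+headphones: cost 9+2+11=22, value 22+21+28=71
- board game+kettle+chair: cost 5+11+2=18, value 23+26+21=70
- speaker+kettle+chair: cost 9+11+2=22, value 22+26+21=69
Best: 72 util.

72 util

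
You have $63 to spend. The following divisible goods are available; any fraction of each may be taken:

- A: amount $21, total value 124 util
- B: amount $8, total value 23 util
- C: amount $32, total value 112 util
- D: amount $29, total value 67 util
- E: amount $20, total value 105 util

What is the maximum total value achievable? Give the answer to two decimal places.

306.00

Take in order of value per unit:
- A (124/21 per unit): all 21 → value 124, running total 124.00
- E (105/20 per unit): all 20 → value 105, running total 229.00
- C (112/32 per unit): 22 of 32 → value 22×112/32 = 77.0000, running total 306.00
Total 306.00.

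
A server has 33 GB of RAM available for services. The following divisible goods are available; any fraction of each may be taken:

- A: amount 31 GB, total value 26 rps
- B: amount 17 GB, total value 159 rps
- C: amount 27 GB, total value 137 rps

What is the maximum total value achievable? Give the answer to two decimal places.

240.19

Take in order of value per unit:
- B (159/17 per unit): all 17 → value 159, running total 159.00
- C (137/27 per unit): 16 of 27 → value 16×137/27 = 81.1852, running total 240.19
Total 240.19.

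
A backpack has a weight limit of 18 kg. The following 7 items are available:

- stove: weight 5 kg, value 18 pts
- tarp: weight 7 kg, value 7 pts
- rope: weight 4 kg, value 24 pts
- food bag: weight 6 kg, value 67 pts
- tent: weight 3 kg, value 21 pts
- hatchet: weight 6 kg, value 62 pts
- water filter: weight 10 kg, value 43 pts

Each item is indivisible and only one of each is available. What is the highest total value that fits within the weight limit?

Check high-value combinations within 18 kg:
- rope+food bag+hatchet: weight 4+6+6=16, value 24+67+62=153
- food bag+tent+hatchet: weight 6+3+6=15, value 67+21+62=150
- stove+food bag+hatchet: weight 5+6+6=17, value 18+67+62=147
- stove+rope+food bag+tent: weight 5+4+6+3=18, value 18+24+67+21=130
- food bag+hatchet: weight 6+6=12, value 67+62=129
Best: 153 pts.

153 pts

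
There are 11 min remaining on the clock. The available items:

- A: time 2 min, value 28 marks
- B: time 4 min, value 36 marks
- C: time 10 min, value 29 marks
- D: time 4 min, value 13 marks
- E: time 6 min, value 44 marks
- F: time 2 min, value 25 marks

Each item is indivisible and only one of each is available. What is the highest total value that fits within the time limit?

97 marks

Check high-value combinations within 11 min:
- A+E+F: time 2+6+2=10, value 28+44+25=97
- A+B+F: time 2+4+2=8, value 28+36+25=89
- B+E: time 4+6=10, value 36+44=80
Best: 97 marks.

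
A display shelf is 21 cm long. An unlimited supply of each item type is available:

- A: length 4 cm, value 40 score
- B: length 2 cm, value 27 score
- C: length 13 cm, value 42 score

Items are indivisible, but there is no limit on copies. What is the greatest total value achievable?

270 score

Best value-per-unit is B at 27/2, and filling with it alone uses length 10×2=20. No mix of the others beats 10×27 = 270.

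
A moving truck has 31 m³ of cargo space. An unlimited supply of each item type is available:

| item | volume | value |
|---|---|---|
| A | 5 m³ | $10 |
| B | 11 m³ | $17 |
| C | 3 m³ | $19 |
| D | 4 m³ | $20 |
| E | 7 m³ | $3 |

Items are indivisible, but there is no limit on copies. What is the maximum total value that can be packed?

Best value-per-unit is C at 19/3; filling with it alone gives 10×19 = 190.
Optimal mix: 9×C + 1×D → volume 31, value 191.

$191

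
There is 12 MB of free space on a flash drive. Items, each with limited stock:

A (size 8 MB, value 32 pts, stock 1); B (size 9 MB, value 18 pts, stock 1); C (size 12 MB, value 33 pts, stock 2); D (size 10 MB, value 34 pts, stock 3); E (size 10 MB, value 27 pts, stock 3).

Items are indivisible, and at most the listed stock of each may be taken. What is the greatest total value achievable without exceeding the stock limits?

Top feasible selections:
- 1×D: size 10, value 34
- 1×C: size 12, value 33
Best: 34 pts.

34 pts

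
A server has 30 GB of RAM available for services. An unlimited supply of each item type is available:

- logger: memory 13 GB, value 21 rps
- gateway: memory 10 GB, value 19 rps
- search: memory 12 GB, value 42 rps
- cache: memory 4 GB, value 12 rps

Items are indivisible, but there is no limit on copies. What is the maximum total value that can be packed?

96 rps

Best value-per-unit is search at 42/12; filling with it alone gives 2×42 = 84.
Optimal mix: 2×search + 1×cache → memory 28, value 96.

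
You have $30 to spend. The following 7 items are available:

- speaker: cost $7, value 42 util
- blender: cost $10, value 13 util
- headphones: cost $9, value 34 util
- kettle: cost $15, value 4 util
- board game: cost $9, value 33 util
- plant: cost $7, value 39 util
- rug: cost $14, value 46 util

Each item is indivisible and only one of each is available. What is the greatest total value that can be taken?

127 util

This is a 0/1 knapsack; check combinations near the capacity.
- speaker+plant+rug: cost 7+7+14=28, value 42+39+46=127
- speaker+headphones+rug: cost 7+9+14=30, value 42+34+46=122
- speaker+board game+rug: cost 7+9+14=30, value 42+33+46=121
- headphones+plant+rug: cost 9+7+14=30, value 34+39+46=119
Best: 127 util.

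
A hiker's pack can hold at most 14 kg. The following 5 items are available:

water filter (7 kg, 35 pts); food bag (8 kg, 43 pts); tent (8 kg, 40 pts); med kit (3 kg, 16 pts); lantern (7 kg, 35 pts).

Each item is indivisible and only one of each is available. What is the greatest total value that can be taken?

70 pts

Check high-value combinations within 14 kg:
- water filter+lantern: weight 7+7=14, value 35+35=70
- food bag+med kit: weight 8+3=11, value 43+16=59
- tent+med kit: weight 8+3=11, value 40+16=56
- water filter+med kit: weight 7+3=10, value 35+16=51
- med kit+lantern: weight 3+7=10, value 16+35=51
Best: 70 pts.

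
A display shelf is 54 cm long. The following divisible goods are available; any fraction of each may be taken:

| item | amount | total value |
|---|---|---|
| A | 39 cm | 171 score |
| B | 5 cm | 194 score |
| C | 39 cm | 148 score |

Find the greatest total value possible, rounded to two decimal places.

402.95

Take in order of value per unit:
- B (194/5 per unit): all 5 → value 194, running total 194.00
- A (171/39 per unit): all 39 → value 171, running total 365.00
- C (148/39 per unit): 10 of 39 → value 10×148/39 = 37.9487, running total 402.95
Total 402.95.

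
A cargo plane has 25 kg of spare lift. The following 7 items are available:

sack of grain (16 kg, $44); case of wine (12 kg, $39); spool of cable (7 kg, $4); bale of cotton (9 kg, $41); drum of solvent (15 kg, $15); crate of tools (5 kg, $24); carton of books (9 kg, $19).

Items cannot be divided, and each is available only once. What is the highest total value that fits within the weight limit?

Check high-value combinations within 25 kg:
- sack of grain+bale of cotton: weight 16+9=25, value 44+41=85
- bale of cotton+crate of tools+carton of books: weight 9+5+9=23, value 41+24+19=84
- case of wine+bale of cotton: weight 12+9=21, value 39+41=80
- spool of cable+bale of cotton+crate of tools: weight 7+9+5=21, value 4+41+24=69
Best: $85.

$85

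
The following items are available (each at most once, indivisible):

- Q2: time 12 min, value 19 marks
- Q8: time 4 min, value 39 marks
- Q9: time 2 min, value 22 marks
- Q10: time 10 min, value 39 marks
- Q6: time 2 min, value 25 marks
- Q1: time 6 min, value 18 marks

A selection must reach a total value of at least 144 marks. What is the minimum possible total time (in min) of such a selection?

30

Subsets with value ≥ 144, sorted by total time:
- Q2+Q8+Q9+Q10+Q6: time 30, value 144
- Q2+Q8+Q9+Q10+Q6+Q1: time 36, value 162
Minimum time: 30 min.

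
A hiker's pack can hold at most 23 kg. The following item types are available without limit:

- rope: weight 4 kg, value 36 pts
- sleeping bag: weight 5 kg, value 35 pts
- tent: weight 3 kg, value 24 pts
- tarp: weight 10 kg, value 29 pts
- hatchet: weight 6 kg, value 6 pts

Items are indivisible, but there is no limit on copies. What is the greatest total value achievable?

Best value-per-unit is rope at 36/4; filling with it alone gives 5×36 = 180.
Optimal mix: 5×rope + 1×tent → weight 23, value 204.

204 pts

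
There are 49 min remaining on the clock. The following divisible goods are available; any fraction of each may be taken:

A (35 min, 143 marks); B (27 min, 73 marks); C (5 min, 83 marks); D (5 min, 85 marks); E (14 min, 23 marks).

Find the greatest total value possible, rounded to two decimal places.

321.81

Take in order of value per unit:
- D (85/5 per unit): all 5 → value 85, running total 85.00
- C (83/5 per unit): all 5 → value 83, running total 168.00
- A (143/35 per unit): all 35 → value 143, running total 311.00
- B (73/27 per unit): 4 of 27 → value 4×73/27 = 10.8148, running total 321.81
Total 321.81.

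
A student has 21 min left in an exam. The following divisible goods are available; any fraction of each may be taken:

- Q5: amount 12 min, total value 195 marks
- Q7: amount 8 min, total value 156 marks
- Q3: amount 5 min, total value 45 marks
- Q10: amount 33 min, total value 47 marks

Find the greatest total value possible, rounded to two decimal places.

360.00

Take in order of value per unit:
- Q7 (156/8 per unit): all 8 → value 156, running total 156.00
- Q5 (195/12 per unit): all 12 → value 195, running total 351.00
- Q3 (45/5 per unit): 1 of 5 → value 1×45/5 = 9.0000, running total 360.00
Total 360.00.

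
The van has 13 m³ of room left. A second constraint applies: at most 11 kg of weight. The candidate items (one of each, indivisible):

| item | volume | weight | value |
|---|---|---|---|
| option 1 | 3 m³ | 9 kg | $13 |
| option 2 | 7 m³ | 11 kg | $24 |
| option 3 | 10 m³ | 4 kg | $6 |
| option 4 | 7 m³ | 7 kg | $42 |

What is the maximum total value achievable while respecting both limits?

$42

Feasible sets respecting both limits:
- option 4: volume 7, weight 7, value 42
- option 2: volume 7, weight 11, value 24
- option 1: volume 3, weight 9, value 13
Best: $42.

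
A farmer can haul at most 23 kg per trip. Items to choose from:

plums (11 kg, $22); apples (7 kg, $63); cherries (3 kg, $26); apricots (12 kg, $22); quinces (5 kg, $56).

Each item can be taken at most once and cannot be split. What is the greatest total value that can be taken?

This is a 0/1 knapsack; check combinations near the capacity.
- apples+cherries+quinces: weight 7+3+5=15, value 63+26+56=145
- plums+apples+quinces: weight 11+7+5=23, value 22+63+56=141
- apples+quinces: weight 7+5=12, value 63+56=119
Best: $145.

$145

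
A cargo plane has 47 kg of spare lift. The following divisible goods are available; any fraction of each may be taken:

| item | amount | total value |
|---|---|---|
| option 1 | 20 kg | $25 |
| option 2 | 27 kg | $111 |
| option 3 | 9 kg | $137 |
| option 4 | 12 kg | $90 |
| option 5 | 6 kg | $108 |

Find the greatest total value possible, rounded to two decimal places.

Take in order of value per unit:
- option 5 (108/6 per unit): all 6 → value 108, running total 108.00
- option 3 (137/9 per unit): all 9 → value 137, running total 245.00
- option 4 (90/12 per unit): all 12 → value 90, running total 335.00
- option 2 (111/27 per unit): 20 of 27 → value 20×111/27 = 82.2222, running total 417.22
Total 417.22.

417.22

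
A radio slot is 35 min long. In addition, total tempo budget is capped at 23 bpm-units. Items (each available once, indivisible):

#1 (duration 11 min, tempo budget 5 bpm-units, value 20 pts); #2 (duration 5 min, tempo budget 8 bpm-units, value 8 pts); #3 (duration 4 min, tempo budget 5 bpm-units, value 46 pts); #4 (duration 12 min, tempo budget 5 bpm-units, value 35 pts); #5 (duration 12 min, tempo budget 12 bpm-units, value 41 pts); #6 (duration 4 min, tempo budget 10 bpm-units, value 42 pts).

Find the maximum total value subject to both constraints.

123 pts

Feasible sets respecting both limits:
- #3+#4+#6: duration 20, tempo budget 20, value 123
- #3+#4+#5: duration 28, tempo budget 22, value 122
- #1+#2+#3+#4: duration 32, tempo budget 23, value 109
- #1+#3+#6: duration 19, tempo budget 20, value 108
Best: 123 pts.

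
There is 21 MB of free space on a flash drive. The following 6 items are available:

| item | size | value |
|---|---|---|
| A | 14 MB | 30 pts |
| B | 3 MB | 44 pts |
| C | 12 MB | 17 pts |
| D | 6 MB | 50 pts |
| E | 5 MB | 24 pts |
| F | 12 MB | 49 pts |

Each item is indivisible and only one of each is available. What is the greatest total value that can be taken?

Check high-value combinations within 21 MB:
- B+D+F: size 3+6+12=21, value 44+50+49=143
- B+D+E: size 3+6+5=14, value 44+50+24=118
- B+E+F: size 3+5+12=20, value 44+24+49=117
Best: 143 pts.

143 pts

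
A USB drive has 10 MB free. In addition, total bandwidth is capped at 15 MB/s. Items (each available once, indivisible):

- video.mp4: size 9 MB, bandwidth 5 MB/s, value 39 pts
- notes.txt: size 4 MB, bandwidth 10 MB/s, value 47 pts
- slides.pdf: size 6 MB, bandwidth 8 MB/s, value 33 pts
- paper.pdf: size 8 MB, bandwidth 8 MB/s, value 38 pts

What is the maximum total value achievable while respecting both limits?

47 pts

Feasible sets respecting both limits:
- notes.txt: size 4, bandwidth 10, value 47
- video.mp4: size 9, bandwidth 5, value 39
- paper.pdf: size 8, bandwidth 8, value 38
- slides.pdf: size 6, bandwidth 8, value 33
Best: 47 pts.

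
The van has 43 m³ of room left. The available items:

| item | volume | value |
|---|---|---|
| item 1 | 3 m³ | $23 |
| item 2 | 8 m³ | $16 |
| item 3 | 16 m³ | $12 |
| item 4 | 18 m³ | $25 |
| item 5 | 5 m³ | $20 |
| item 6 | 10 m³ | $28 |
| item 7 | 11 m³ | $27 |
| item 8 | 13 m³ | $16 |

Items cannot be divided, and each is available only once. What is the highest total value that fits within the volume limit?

Check high-value combinations within 43 m³:
- item 1+item 2+item 5+item 6+item 7: volume 3+8+5+10+11=37, value 23+16+20+28+27=114
- item 1+item 5+item 6+item 7+item 8: volume 3+5+10+11+13=42, value 23+20+28+27+16=114
- item 1+item 2+item 5+item 6+item 8: volume 3+8+5+10+13=39, value 23+16+20+28+16=103
- item 1+item 4+item 6+item 7: volume 3+18+10+11=42, value 23+25+28+27=103
- item 1+item 2+item 5+item 7+item 8: volume 3+8+5+11+13=40, value 23+16+20+27+16=102
Best: $114.

$114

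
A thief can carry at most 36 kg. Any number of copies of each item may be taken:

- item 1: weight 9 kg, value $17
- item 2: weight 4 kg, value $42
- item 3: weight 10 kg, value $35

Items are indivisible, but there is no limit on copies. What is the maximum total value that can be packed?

Best value-per-unit is item 2 at 42/4, and filling with it alone uses weight 9×4=36. No mix of the others beats 9×42 = 378.

$378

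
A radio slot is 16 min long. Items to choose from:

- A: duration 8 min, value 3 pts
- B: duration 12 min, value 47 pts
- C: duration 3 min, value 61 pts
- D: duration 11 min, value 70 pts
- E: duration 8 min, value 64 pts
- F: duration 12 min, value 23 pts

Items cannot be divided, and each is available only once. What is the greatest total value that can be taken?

131 pts

Check high-value combinations within 16 min:
- C+D: duration 3+11=14, value 61+70=131
- C+E: duration 3+8=11, value 61+64=125
- B+C: duration 12+3=15, value 47+61=108
- C+F: duration 3+12=15, value 61+23=84
Best: 131 pts.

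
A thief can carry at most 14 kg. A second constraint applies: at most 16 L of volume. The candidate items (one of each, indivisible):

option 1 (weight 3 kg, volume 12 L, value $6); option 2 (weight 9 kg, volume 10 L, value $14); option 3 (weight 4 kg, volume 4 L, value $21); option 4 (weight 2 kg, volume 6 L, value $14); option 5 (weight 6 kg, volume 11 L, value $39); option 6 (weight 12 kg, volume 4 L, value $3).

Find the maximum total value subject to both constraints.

$60

Feasible sets respecting both limits:
- option 3+option 5: weight 10, volume 15, value 60
- option 5: weight 6, volume 11, value 39
- option 2+option 3: weight 13, volume 14, value 35
Best: $60.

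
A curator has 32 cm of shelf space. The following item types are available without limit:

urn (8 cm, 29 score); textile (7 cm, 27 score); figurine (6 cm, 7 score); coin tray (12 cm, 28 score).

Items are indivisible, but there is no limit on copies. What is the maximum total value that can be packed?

Best value-per-unit is textile at 27/7; filling with it alone gives 4×27 = 108.
Optimal mix: 4×urn → length 32, value 116.

116 score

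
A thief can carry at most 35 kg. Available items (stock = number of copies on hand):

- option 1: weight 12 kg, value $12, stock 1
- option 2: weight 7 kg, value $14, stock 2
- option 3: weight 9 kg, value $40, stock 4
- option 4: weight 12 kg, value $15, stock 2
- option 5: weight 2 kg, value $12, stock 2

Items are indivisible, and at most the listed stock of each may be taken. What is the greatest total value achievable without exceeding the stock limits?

Top feasible selections:
- 3×option 3 + 2×option 5: weight 31, value 144
- 1×option 2 + 3×option 3: weight 34, value 134
- 3×option 3 + 1×option 5: weight 29, value 132
- 3×option 3: weight 27, value 120
Best: $144.

$144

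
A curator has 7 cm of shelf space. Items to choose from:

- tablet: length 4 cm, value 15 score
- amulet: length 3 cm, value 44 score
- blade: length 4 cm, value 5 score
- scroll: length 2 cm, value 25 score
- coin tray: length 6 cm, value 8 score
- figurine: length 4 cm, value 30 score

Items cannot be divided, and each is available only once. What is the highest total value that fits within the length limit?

Check high-value combinations within 7 cm:
- amulet+figurine: length 3+4=7, value 44+30=74
- amulet+scroll: length 3+2=5, value 44+25=69
- tablet+amulet: length 4+3=7, value 15+44=59
- scroll+figurine: length 2+4=6, value 25+30=55
- amulet+blade: length 3+4=7, value 44+5=49
Best: 74 score.

74 score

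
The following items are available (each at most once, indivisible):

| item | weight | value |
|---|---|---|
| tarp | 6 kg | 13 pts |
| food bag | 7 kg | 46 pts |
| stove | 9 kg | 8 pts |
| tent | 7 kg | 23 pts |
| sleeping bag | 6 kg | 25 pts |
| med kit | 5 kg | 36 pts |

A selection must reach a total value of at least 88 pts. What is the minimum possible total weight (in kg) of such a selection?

Subsets with value ≥ 88, sorted by total weight:
- food bag+sleeping bag+med kit: weight 18, value 107
- tarp+food bag+med kit: weight 18, value 95
Minimum weight: 18 kg.

18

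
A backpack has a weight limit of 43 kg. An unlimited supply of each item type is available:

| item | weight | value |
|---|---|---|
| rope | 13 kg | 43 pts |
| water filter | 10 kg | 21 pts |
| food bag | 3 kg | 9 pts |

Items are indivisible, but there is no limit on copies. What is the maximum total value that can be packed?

138 pts

Best value-per-unit is rope at 43/13; filling with it alone gives 3×43 = 129.
Optimal mix: 3×rope + 1×food bag → weight 42, value 138.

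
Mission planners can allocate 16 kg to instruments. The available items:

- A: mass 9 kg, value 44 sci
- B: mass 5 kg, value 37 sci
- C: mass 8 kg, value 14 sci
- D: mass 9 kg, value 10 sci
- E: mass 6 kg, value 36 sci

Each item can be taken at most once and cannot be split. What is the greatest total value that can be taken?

This is a 0/1 knapsack; check combinations near the capacity.
- A+B: mass 9+5=14, value 44+37=81
- A+E: mass 9+6=15, value 44+36=80
- B+E: mass 5+6=11, value 37+36=73
- B+C: mass 5+8=13, value 37+14=51
- C+E: mass 8+6=14, value 14+36=50
Best: 81 sci.

81 sci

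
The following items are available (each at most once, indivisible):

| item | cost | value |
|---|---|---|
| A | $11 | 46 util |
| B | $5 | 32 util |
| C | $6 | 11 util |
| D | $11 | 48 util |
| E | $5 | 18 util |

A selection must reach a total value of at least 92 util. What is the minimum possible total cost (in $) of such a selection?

Subsets with value ≥ 92, sorted by total cost:
- B+D+E: cost 21, value 98
- A+B+E: cost 21, value 96
- A+D: cost 22, value 94
- A+B+D: cost 27, value 126
Minimum cost: 21 $.

21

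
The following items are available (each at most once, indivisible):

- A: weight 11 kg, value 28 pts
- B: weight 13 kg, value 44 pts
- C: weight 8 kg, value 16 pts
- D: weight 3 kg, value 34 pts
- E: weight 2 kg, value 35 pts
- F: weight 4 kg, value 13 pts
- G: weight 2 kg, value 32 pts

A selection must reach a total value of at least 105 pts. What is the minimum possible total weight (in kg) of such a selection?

11

Subsets with value ≥ 105, sorted by total weight:
- D+E+F+G: weight 11, value 114
- C+D+E+G: weight 15, value 117
- B+E+G: weight 17, value 111
- A+D+E+G: weight 18, value 129
Minimum weight: 11 kg.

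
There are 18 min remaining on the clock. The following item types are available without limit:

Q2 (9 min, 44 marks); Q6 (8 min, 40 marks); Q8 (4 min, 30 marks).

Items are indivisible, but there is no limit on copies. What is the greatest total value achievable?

Best value-per-unit is Q8 at 30/4, and filling with it alone uses time 4×4=16. No mix of the others beats 4×30 = 120.

120 marks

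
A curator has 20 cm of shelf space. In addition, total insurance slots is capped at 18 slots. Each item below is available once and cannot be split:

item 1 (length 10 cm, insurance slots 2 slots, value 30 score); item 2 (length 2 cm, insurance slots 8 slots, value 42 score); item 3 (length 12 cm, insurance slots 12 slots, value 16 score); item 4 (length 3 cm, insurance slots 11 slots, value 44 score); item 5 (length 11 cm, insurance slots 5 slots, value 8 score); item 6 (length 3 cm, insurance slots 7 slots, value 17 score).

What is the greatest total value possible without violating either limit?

Feasible sets respecting both limits:
- item 1+item 2+item 6: length 15, insurance slots 17, value 89
- item 1+item 4: length 13, insurance slots 13, value 74
- item 1+item 2: length 12, insurance slots 10, value 72
Best: 89 score.

89 score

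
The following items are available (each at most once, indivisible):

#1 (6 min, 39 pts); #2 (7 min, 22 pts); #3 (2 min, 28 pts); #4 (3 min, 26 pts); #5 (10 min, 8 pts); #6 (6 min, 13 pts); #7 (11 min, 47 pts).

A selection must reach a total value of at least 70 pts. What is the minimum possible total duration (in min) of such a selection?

Subsets with value ≥ 70, sorted by total duration:
- #1+#3+#4: duration 11, value 93
- #2+#3+#4: duration 12, value 76
Minimum duration: 11 min.

11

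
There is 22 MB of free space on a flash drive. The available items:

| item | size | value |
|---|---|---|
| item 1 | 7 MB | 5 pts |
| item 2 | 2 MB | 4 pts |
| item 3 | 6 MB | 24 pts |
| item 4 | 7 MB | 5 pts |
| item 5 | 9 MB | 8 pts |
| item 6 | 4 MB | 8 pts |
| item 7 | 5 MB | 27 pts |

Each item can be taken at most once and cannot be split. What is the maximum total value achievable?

Check high-value combinations within 22 MB:
- item 1+item 3+item 6+item 7: size 7+6+4+5=22, value 5+24+8+27=64
- item 3+item 4+item 6+item 7: size 6+7+4+5=22, value 24+5+8+27=64
- item 2+item 3+item 6+item 7: size 2+6+4+5=17, value 4+24+8+27=63
- item 2+item 3+item 5+item 7: size 2+6+9+5=22, value 4+24+8+27=63
Best: 64 pts.

64 pts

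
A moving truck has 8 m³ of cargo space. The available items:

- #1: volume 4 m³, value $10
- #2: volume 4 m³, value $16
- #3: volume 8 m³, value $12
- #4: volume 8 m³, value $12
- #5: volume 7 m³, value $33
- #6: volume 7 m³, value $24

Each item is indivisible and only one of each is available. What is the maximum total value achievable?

Check high-value combinations within 8 m³:
- #5: volume 7, value 33
- #1+#2: volume 4+4=8, value 10+16=26
- #6: volume 7, value 24
Best: $33.

$33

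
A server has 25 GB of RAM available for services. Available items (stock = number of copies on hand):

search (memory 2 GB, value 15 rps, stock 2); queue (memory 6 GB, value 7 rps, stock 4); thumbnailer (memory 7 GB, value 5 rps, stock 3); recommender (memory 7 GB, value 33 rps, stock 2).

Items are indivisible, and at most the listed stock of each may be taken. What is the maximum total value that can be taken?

Top feasible selections:
- 2×search + 1×queue + 2×recommender: memory 24, value 103
- 2×search + 1×thumbnailer + 2×recommender: memory 25, value 101
Best: 103 rps.

103 rps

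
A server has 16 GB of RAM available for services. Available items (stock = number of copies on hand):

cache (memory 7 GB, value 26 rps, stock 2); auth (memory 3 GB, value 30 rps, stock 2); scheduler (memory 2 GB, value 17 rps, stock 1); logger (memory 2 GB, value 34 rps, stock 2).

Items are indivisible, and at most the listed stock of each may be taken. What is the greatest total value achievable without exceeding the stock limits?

145 rps

Top feasible selections:
- 2×auth + 1×scheduler + 2×logger: memory 12, value 145
- 1×cache + 1×auth + 1×scheduler + 2×logger: memory 16, value 141
Best: 145 rps.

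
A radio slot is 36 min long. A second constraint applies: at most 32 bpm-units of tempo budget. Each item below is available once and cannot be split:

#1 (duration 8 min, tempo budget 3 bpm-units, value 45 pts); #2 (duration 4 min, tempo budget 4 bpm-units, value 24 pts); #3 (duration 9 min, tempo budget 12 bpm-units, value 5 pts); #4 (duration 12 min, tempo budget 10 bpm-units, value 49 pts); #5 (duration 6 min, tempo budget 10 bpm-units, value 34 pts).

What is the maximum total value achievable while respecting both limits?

Feasible sets respecting both limits:
- #1+#2+#4+#5: duration 30, tempo budget 27, value 152
- #1+#4+#5: duration 26, tempo budget 23, value 128
- #1+#2+#3+#4: duration 33, tempo budget 29, value 123
Best: 152 pts.

152 pts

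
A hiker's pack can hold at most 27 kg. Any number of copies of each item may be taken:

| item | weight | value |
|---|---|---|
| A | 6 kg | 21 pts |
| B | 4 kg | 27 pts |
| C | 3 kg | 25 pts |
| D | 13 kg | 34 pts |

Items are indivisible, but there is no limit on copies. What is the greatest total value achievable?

Best value-per-unit is C at 25/3, and filling with it alone uses weight 9×3=27. No mix of the others beats 9×25 = 225.

225 pts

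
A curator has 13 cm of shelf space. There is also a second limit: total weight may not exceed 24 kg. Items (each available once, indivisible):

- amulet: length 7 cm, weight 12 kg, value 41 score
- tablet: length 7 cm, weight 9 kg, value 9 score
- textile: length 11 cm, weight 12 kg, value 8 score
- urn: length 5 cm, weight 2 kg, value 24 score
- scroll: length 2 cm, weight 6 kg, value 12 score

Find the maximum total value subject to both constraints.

65 score

Feasible sets respecting both limits:
- amulet+urn: length 12, weight 14, value 65
- amulet+scroll: length 9, weight 18, value 53
- amulet: length 7, weight 12, value 41
Best: 65 score.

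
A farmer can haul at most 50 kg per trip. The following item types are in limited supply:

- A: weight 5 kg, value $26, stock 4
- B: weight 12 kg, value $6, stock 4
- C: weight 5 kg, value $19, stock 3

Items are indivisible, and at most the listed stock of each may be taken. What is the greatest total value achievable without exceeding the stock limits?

Best selections within weight 50 and stock limits:
- 4×A + 1×B + 3×C: weight 47, value 167
- 4×A + 3×C: weight 35, value 161
- 4×A + 1×B + 2×C: weight 42, value 148
Best: $167.

$167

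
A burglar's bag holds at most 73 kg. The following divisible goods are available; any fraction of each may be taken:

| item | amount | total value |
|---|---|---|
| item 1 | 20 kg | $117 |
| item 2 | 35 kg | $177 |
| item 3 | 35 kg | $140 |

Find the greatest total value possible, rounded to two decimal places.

366.00

Take in order of value per unit:
- item 1 (117/20 per unit): all 20 → value 117, running total 117.00
- item 2 (177/35 per unit): all 35 → value 177, running total 294.00
- item 3 (140/35 per unit): 18 of 35 → value 18×140/35 = 72.0000, running total 366.00
Total 366.00.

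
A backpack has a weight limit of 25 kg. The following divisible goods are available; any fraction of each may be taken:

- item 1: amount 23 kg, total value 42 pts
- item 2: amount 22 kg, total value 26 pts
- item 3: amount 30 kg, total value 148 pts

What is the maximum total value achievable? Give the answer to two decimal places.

123.33

Take in order of value per unit:
- item 3 (148/30 per unit): 25 of 30 → value 25×148/30 = 123.3333, running total 123.33
Total 123.33.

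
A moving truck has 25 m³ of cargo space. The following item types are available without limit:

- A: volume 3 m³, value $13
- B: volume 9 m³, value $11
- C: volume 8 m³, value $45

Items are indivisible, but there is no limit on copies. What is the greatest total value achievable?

$135

Best value-per-unit is C at 45/8, and filling with it alone uses volume 3×8=24. No mix of the others beats 3×45 = 135.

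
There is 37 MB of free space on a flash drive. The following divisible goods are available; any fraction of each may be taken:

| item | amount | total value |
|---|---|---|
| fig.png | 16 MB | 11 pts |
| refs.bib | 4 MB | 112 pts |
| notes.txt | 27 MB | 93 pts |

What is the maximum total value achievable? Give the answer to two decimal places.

209.13

Take in order of value per unit:
- refs.bib (112/4 per unit): all 4 → value 112, running total 112.00
- notes.txt (93/27 per unit): all 27 → value 93, running total 205.00
- fig.png (11/16 per unit): 6 of 16 → value 6×11/16 = 4.1250, running total 209.13
Total 209.13.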